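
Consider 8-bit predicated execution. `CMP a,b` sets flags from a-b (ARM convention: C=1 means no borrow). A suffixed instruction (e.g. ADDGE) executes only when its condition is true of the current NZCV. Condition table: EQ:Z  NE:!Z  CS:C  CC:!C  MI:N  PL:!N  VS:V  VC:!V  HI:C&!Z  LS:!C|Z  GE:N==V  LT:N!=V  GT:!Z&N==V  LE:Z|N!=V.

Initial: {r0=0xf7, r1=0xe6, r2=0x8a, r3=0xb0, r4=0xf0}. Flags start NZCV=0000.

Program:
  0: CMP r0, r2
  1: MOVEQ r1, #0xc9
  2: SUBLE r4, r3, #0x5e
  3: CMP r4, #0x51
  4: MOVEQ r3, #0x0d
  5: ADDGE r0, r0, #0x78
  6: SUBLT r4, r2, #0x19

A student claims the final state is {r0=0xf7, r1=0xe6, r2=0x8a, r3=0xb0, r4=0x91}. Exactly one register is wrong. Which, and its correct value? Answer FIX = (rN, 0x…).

[0] flags=0010 → (cmp)
[1] flags=0010 EQ?F → skip
[2] flags=0010 LE?F → skip
[3] flags=1010 → (cmp)
[4] flags=1010 EQ?F → skip
[5] flags=1010 GE?F → skip
[6] flags=1010 LT?T → r4=0x71

FIX = (r4, 0x71)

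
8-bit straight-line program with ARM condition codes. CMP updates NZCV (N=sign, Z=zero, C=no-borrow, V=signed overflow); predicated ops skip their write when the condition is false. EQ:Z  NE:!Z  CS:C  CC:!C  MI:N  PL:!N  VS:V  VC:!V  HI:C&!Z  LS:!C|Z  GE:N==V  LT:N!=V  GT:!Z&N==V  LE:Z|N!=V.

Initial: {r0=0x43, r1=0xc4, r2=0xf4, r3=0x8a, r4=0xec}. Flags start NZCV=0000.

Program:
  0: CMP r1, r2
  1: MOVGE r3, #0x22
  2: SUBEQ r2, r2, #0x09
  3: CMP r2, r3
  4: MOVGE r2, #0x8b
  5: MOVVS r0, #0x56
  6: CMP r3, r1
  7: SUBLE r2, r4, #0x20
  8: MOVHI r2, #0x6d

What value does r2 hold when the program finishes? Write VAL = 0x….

0: ✓ CMP  NZCV=1000
1: · MOVGE
2: · SUBEQ
3: ✓ CMP  NZCV=0010
4: ✓ MOVGE  r2←0x8b
5: · MOVVS
6: ✓ CMP  NZCV=1000
7: ✓ SUBLE  r2←0xcc
8: · MOVHI

VAL = 0xcc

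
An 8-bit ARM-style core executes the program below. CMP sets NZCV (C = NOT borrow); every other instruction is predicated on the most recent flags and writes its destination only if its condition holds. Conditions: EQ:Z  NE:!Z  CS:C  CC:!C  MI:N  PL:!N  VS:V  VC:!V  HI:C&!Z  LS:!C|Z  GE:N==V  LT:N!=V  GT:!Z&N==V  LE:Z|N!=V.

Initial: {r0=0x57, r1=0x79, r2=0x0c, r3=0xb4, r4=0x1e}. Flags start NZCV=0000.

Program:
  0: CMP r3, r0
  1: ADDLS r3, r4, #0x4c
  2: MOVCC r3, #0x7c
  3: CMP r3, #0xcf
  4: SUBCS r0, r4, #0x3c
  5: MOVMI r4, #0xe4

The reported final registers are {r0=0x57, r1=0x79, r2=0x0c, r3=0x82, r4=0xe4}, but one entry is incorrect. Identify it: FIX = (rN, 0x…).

0: ✓ CMP  NZCV=0011
1: · ADDLS
2: · MOVCC
3: ✓ CMP  NZCV=1000
4: · SUBCS
5: ✓ MOVMI  r4←0xe4

FIX = (r3, 0xb4)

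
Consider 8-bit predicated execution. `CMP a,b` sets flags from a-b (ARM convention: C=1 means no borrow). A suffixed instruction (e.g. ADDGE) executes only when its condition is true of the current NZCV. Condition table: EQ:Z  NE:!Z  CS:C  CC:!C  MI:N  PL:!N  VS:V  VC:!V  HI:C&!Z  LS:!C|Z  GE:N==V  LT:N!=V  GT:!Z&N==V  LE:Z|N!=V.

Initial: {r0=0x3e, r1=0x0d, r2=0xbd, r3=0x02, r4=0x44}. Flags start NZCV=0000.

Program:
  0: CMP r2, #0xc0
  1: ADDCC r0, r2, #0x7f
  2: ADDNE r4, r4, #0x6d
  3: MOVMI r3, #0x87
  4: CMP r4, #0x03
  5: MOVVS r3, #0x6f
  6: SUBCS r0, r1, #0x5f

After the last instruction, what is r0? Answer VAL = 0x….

VAL = 0xae

[0] flags=1000 → (cmp)
[1] flags=1000 CC?T → r0=0x3c
[2] flags=1000 NE?T → r4=0xb1
[3] flags=1000 MI?T → r3=0x87
[4] flags=1010 → (cmp)
[5] flags=1010 VS?F → skip
[6] flags=1010 CS?T → r0=0xae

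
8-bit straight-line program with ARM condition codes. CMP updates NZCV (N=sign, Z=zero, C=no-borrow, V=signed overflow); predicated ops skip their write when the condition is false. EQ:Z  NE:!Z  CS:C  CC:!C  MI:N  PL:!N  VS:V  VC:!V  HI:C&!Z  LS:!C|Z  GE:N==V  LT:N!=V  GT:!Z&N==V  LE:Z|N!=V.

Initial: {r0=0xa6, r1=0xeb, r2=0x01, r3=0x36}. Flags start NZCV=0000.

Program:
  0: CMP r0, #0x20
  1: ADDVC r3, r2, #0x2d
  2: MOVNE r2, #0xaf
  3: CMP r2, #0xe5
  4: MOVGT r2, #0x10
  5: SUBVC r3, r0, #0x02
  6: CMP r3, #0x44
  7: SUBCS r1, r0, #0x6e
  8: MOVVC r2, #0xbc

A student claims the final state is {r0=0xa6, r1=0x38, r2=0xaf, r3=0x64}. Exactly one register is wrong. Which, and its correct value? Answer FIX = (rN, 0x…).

FIX = (r3, 0xa4)

[0] flags=1010 → (cmp)
[1] flags=1010 VC?T → r3=0x2e
[2] flags=1010 NE?T → r2=0xaf
[3] flags=1000 → (cmp)
[4] flags=1000 GT?F → skip
[5] flags=1000 VC?T → r3=0xa4
[6] flags=0011 → (cmp)
[7] flags=0011 CS?T → r1=0x38
[8] flags=0011 VC?F → skip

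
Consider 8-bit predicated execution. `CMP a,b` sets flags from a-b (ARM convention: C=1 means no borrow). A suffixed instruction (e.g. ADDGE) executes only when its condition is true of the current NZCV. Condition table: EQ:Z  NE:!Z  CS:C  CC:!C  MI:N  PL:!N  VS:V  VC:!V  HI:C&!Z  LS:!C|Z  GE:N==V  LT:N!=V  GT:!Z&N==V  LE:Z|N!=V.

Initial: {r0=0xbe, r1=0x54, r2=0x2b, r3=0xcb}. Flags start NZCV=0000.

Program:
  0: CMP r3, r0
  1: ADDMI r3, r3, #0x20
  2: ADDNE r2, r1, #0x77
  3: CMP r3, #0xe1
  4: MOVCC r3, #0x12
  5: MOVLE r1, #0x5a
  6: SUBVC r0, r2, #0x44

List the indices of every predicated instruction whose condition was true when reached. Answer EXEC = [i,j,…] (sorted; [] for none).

EXEC = [2,4,5,6]

[0] flags=0010 → (cmp)
[1] flags=0010 MI?F → skip
[2] flags=0010 NE?T → r2=0xcb
[3] flags=1000 → (cmp)
[4] flags=1000 CC?T → r3=0x12
[5] flags=1000 LE?T → r1=0x5a
[6] flags=1000 VC?T → r0=0x87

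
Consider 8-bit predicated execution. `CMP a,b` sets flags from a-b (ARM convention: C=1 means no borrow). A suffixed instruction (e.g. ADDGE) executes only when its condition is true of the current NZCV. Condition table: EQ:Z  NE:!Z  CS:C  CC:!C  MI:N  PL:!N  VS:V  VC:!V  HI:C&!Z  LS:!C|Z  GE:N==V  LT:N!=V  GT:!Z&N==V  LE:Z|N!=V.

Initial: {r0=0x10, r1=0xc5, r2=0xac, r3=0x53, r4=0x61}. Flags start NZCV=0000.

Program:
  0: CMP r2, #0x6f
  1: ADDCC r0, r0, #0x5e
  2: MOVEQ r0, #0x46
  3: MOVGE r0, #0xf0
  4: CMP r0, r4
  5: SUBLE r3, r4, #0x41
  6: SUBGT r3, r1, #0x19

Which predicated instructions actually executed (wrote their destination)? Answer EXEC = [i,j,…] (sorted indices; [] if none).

[0] flags=0011 → (cmp)
[1] flags=0011 CC?F → skip
[2] flags=0011 EQ?F → skip
[3] flags=0011 GE?F → skip
[4] flags=1000 → (cmp)
[5] flags=1000 LE?T → r3=0x20
[6] flags=1000 GT?F → skip

EXEC = [5]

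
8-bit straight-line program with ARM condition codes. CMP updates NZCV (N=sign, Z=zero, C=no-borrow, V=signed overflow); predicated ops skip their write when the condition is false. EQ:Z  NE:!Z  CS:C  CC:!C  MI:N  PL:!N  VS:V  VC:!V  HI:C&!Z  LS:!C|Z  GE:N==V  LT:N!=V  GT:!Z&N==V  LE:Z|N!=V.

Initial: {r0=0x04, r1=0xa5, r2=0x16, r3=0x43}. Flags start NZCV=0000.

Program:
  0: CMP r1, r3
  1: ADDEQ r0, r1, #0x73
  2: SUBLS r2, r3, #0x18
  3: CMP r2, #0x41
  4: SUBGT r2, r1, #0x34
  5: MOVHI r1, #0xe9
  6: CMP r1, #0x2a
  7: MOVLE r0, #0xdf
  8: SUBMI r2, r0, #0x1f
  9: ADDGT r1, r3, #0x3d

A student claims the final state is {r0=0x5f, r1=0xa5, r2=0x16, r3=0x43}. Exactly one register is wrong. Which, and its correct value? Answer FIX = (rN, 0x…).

FIX = (r0, 0xdf)

[0] flags=0011 → (cmp)
[1] flags=0011 EQ?F → skip
[2] flags=0011 LS?F → skip
[3] flags=1000 → (cmp)
[4] flags=1000 GT?F → skip
[5] flags=1000 HI?F → skip
[6] flags=0011 → (cmp)
[7] flags=0011 LE?T → r0=0xdf
[8] flags=0011 MI?F → skip
[9] flags=0011 GT?F → skip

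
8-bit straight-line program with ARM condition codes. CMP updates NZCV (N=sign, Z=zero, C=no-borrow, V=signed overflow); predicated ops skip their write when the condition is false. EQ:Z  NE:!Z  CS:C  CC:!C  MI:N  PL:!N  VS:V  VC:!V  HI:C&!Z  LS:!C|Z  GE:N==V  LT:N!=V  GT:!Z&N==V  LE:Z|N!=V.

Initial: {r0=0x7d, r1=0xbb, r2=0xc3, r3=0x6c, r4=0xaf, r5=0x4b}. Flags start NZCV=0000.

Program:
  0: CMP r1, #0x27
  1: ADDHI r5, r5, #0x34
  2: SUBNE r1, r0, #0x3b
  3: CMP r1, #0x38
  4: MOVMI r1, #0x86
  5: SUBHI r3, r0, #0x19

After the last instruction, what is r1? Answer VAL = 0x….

0: ✓ CMP  NZCV=1010
1: ✓ ADDHI  r5←0x7f
2: ✓ SUBNE  r1←0x42
3: ✓ CMP  NZCV=0010
4: · MOVMI
5: ✓ SUBHI  r3←0x64

VAL = 0x42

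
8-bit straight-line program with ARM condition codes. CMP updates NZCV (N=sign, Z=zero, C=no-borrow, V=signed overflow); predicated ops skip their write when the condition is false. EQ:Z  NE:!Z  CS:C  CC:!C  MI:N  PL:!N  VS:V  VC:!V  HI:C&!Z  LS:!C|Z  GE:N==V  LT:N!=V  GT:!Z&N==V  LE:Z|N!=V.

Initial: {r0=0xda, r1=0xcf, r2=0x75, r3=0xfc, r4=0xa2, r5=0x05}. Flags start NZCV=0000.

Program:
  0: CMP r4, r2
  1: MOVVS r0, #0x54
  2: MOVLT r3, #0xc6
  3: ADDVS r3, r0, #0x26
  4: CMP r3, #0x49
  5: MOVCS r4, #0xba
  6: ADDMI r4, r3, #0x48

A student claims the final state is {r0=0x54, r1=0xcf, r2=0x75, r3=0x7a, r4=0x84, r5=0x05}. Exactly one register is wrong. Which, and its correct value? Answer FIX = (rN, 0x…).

0: ✓ CMP  NZCV=0011
1: ✓ MOVVS  r0←0x54
2: ✓ MOVLT  r3←0xc6
3: ✓ ADDVS  r3←0x7a
4: ✓ CMP  NZCV=0010
5: ✓ MOVCS  r4←0xba
6: · ADDMI

FIX = (r4, 0xba)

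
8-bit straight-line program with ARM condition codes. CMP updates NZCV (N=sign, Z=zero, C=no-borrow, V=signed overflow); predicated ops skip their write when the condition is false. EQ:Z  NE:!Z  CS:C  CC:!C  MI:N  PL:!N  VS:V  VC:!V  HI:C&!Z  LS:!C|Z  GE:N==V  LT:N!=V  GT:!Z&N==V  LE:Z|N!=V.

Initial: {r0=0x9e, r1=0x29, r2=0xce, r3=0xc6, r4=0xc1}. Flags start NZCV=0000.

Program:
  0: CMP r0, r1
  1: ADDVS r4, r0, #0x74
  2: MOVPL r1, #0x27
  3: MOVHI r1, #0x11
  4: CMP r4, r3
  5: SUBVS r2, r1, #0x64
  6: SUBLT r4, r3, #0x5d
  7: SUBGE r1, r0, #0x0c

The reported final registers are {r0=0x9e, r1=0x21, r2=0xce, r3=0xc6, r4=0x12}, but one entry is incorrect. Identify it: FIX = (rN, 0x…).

[0] flags=0011 → (cmp)
[1] flags=0011 VS?T → r4=0x12
[2] flags=0011 PL?T → r1=0x27
[3] flags=0011 HI?T → r1=0x11
[4] flags=0000 → (cmp)
[5] flags=0000 VS?F → skip
[6] flags=0000 LT?F → skip
[7] flags=0000 GE?T → r1=0x92

FIX = (r1, 0x92)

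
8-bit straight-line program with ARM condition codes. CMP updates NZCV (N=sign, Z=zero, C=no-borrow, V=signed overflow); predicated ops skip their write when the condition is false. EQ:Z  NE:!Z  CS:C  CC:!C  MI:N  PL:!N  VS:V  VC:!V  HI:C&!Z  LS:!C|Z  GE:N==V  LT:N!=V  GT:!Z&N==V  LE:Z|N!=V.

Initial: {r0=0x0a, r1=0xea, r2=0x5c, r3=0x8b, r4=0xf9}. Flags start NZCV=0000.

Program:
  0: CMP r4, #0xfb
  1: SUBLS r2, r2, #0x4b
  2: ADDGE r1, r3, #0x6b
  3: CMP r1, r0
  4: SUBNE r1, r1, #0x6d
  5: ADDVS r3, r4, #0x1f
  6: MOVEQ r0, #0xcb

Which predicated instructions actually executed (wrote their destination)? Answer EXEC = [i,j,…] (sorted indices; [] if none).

EXEC = [1,4]

0: ✓ CMP  NZCV=1000
1: ✓ SUBLS  r2←0x11
2: · ADDGE
3: ✓ CMP  NZCV=1010
4: ✓ SUBNE  r1←0x7d
5: · ADDVS
6: · MOVEQ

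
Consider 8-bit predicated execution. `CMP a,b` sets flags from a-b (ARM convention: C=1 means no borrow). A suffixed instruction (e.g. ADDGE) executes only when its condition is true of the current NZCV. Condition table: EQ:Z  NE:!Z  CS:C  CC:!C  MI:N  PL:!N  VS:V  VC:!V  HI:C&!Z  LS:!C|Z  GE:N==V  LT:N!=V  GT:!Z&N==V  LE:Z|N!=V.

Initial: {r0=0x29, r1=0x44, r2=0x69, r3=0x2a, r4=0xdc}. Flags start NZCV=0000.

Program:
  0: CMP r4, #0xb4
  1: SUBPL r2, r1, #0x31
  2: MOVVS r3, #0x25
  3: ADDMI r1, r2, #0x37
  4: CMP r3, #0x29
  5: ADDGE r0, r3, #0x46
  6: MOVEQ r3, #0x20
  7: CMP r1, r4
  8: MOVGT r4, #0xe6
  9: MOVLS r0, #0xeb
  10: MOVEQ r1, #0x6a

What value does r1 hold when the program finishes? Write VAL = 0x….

VAL = 0x44

0: ✓ CMP  NZCV=0010
1: ✓ SUBPL  r2←0x13
2: · MOVVS
3: · ADDMI
4: ✓ CMP  NZCV=0010
5: ✓ ADDGE  r0←0x70
6: · MOVEQ
7: ✓ CMP  NZCV=0000
8: ✓ MOVGT  r4←0xe6
9: ✓ MOVLS  r0←0xeb
10: · MOVEQ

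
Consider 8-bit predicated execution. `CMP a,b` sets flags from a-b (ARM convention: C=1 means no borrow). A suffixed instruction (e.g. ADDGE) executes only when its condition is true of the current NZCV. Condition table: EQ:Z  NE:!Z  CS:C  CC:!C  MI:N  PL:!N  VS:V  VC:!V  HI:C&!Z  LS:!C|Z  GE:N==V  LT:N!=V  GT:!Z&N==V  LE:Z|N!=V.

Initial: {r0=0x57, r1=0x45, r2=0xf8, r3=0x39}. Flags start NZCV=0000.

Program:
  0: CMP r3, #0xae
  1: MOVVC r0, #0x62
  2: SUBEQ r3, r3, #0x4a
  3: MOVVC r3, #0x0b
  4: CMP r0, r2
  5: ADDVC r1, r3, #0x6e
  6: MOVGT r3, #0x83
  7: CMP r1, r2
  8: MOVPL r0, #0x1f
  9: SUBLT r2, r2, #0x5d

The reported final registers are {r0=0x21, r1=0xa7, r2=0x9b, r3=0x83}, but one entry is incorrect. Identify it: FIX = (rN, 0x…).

0: ✓ CMP  NZCV=1001
1: · MOVVC
2: · SUBEQ
3: · MOVVC
4: ✓ CMP  NZCV=0000
5: ✓ ADDVC  r1←0xa7
6: ✓ MOVGT  r3←0x83
7: ✓ CMP  NZCV=1000
8: · MOVPL
9: ✓ SUBLT  r2←0x9b

FIX = (r0, 0x57)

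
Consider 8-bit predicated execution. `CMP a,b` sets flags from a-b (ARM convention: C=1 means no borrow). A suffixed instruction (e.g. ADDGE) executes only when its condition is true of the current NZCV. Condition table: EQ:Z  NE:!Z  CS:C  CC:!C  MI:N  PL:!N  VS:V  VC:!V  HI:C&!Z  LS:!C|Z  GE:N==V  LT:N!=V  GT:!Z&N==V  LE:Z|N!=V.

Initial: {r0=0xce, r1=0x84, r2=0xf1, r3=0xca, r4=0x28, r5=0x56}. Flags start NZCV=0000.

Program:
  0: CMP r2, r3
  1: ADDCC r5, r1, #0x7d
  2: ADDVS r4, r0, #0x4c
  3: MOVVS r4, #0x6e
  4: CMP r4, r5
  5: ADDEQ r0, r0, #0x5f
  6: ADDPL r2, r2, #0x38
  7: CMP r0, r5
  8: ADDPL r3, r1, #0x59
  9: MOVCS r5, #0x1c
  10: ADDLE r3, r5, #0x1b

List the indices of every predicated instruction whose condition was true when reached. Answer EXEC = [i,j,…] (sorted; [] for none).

EXEC = [8,9,10]

[0] flags=0010 → (cmp)
[1] flags=0010 CC?F → skip
[2] flags=0010 VS?F → skip
[3] flags=0010 VS?F → skip
[4] flags=1000 → (cmp)
[5] flags=1000 EQ?F → skip
[6] flags=1000 PL?F → skip
[7] flags=0011 → (cmp)
[8] flags=0011 PL?T → r3=0xdd
[9] flags=0011 CS?T → r5=0x1c
[10] flags=0011 LE?T → r3=0x37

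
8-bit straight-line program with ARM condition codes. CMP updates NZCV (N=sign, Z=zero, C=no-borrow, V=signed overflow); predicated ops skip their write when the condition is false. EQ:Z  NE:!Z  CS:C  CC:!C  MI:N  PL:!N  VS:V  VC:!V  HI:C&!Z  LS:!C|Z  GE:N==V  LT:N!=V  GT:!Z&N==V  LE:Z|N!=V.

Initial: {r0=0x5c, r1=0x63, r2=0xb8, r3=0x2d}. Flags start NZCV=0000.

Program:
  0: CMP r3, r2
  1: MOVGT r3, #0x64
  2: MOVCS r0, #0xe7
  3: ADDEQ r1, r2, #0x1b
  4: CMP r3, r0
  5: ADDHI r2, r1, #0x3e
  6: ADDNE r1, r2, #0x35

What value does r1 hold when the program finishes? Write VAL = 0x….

0: ✓ CMP  NZCV=0000
1: ✓ MOVGT  r3←0x64
2: · MOVCS
3: · ADDEQ
4: ✓ CMP  NZCV=0010
5: ✓ ADDHI  r2←0xa1
6: ✓ ADDNE  r1←0xd6

VAL = 0xd6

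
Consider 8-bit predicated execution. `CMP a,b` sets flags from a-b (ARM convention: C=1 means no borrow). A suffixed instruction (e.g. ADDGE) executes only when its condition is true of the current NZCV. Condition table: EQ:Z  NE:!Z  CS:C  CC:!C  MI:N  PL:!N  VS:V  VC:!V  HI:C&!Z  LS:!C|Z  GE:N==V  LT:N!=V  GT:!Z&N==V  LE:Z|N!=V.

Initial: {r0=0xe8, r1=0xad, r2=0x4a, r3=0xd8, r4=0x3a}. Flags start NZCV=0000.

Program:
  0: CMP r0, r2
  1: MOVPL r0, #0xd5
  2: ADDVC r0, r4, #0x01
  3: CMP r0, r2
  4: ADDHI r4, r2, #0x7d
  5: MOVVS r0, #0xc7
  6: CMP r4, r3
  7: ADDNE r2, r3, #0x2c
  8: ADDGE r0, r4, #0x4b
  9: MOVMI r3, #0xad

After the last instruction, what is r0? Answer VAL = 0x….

0: ✓ CMP  NZCV=1010
1: · MOVPL
2: ✓ ADDVC  r0←0x3b
3: ✓ CMP  NZCV=1000
4: · ADDHI
5: · MOVVS
6: ✓ CMP  NZCV=0000
7: ✓ ADDNE  r2←0x04
8: ✓ ADDGE  r0←0x85
9: · MOVMI

VAL = 0x85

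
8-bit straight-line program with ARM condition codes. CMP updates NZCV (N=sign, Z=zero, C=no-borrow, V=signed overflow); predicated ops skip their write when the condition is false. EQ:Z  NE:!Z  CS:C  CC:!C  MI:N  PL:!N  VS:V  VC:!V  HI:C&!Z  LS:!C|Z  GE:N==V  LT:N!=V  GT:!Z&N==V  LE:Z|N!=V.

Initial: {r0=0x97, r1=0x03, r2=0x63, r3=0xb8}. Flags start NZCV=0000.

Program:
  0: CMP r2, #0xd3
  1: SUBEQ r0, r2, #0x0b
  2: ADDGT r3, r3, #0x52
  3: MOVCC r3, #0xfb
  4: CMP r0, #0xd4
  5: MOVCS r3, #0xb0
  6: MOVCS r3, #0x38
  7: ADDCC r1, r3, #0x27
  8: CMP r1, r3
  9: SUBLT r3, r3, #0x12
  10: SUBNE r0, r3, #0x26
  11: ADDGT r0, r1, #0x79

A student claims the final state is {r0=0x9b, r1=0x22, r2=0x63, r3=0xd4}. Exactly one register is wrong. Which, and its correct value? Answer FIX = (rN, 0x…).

[0] flags=1001 → (cmp)
[1] flags=1001 EQ?F → skip
[2] flags=1001 GT?T → r3=0x0a
[3] flags=1001 CC?T → r3=0xfb
[4] flags=1000 → (cmp)
[5] flags=1000 CS?F → skip
[6] flags=1000 CS?F → skip
[7] flags=1000 CC?T → r1=0x22
[8] flags=0000 → (cmp)
[9] flags=0000 LT?F → skip
[10] flags=0000 NE?T → r0=0xd5
[11] flags=0000 GT?T → r0=0x9b

FIX = (r3, 0xfb)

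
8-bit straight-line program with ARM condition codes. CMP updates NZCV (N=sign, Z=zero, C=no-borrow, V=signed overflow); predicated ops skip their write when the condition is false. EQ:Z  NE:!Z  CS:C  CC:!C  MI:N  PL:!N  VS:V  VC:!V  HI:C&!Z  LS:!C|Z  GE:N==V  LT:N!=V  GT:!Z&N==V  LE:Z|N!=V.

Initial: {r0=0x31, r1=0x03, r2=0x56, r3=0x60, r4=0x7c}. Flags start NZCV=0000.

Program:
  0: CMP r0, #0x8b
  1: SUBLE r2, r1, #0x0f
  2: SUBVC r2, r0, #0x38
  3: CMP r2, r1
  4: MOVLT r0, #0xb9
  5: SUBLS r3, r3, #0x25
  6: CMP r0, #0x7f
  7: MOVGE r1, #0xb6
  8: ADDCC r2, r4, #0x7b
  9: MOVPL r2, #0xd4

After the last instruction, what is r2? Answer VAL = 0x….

0: ✓ CMP  NZCV=1001
1: · SUBLE
2: · SUBVC
3: ✓ CMP  NZCV=0010
4: · MOVLT
5: · SUBLS
6: ✓ CMP  NZCV=1000
7: · MOVGE
8: ✓ ADDCC  r2←0xf7
9: · MOVPL

VAL = 0xf7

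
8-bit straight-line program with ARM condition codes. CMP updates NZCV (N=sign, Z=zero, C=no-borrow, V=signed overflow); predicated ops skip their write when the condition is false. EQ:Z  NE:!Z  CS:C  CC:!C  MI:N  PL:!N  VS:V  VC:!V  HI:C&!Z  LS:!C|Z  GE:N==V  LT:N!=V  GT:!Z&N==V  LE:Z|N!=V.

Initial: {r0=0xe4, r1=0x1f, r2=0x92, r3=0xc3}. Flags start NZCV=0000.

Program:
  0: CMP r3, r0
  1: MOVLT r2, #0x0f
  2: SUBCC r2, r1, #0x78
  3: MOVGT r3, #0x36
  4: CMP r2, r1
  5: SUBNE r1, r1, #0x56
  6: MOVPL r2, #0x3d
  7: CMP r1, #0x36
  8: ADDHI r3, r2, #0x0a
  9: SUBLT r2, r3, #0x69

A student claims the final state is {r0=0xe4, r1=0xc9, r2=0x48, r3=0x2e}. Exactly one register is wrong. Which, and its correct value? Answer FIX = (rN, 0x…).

0: ✓ CMP  NZCV=1000
1: ✓ MOVLT  r2←0x0f
2: ✓ SUBCC  r2←0xa7
3: · MOVGT
4: ✓ CMP  NZCV=1010
5: ✓ SUBNE  r1←0xc9
6: · MOVPL
7: ✓ CMP  NZCV=1010
8: ✓ ADDHI  r3←0xb1
9: ✓ SUBLT  r2←0x48

FIX = (r3, 0xb1)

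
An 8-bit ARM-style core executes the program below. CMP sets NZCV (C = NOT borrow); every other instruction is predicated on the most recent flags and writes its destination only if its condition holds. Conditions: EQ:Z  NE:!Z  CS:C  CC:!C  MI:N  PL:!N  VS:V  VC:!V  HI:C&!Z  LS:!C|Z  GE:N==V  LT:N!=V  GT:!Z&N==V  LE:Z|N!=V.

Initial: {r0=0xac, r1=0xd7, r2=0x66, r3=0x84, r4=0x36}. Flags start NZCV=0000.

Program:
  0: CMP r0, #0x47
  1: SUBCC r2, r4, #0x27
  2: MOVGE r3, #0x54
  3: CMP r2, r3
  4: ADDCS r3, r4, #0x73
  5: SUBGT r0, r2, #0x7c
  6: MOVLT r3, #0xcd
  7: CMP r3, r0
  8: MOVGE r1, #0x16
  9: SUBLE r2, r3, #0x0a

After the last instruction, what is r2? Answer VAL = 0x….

VAL = 0x7a

[0] flags=0011 → (cmp)
[1] flags=0011 CC?F → skip
[2] flags=0011 GE?F → skip
[3] flags=1001 → (cmp)
[4] flags=1001 CS?F → skip
[5] flags=1001 GT?T → r0=0xea
[6] flags=1001 LT?F → skip
[7] flags=1000 → (cmp)
[8] flags=1000 GE?F → skip
[9] flags=1000 LE?T → r2=0x7a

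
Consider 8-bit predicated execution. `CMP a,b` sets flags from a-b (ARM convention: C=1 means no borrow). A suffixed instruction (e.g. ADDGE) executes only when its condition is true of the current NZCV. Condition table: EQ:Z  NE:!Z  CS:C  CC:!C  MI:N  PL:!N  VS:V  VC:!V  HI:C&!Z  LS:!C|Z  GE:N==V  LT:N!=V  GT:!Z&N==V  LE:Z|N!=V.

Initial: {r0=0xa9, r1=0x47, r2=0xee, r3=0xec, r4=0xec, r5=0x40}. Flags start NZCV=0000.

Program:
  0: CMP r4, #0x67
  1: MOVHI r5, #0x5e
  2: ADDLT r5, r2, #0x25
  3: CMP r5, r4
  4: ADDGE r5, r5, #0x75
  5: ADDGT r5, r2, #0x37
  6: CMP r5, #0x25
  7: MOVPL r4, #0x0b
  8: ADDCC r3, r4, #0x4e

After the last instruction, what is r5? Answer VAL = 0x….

VAL = 0x25

0: ✓ CMP  NZCV=1010
1: ✓ MOVHI  r5←0x5e
2: ✓ ADDLT  r5←0x13
3: ✓ CMP  NZCV=0000
4: ✓ ADDGE  r5←0x88
5: ✓ ADDGT  r5←0x25
6: ✓ CMP  NZCV=0110
7: ✓ MOVPL  r4←0x0b
8: · ADDCC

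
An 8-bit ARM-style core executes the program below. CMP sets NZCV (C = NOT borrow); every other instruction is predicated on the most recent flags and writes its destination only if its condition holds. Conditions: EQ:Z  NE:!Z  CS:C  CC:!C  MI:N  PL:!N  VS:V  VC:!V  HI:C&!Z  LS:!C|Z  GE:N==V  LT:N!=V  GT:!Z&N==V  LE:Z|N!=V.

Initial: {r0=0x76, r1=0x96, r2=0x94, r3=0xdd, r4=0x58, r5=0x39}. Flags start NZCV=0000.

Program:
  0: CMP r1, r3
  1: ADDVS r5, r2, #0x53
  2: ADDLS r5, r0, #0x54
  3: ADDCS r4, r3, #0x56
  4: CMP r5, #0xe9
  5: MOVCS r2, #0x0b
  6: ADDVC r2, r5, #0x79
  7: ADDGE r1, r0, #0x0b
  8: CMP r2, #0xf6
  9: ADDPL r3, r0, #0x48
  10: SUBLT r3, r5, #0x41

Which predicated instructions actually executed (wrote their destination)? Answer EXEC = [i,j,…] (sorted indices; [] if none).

0: ✓ CMP  NZCV=1000
1: · ADDVS
2: ✓ ADDLS  r5←0xca
3: · ADDCS
4: ✓ CMP  NZCV=1000
5: · MOVCS
6: ✓ ADDVC  r2←0x43
7: · ADDGE
8: ✓ CMP  NZCV=0000
9: ✓ ADDPL  r3←0xbe
10: · SUBLT

EXEC = [2,6,9]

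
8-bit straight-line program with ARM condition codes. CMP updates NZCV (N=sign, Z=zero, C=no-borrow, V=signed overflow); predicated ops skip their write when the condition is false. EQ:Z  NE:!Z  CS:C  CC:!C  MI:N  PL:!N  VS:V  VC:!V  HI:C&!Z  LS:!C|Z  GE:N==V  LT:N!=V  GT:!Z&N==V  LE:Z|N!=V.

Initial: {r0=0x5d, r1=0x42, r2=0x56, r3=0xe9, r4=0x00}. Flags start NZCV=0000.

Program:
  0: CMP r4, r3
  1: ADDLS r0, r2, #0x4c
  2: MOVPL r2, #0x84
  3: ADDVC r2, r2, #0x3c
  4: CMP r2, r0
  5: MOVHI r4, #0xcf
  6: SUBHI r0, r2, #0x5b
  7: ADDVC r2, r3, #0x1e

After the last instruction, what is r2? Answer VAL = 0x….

VAL = 0x07

[0] flags=0000 → (cmp)
[1] flags=0000 LS?T → r0=0xa2
[2] flags=0000 PL?T → r2=0x84
[3] flags=0000 VC?T → r2=0xc0
[4] flags=0010 → (cmp)
[5] flags=0010 HI?T → r4=0xcf
[6] flags=0010 HI?T → r0=0x65
[7] flags=0010 VC?T → r2=0x07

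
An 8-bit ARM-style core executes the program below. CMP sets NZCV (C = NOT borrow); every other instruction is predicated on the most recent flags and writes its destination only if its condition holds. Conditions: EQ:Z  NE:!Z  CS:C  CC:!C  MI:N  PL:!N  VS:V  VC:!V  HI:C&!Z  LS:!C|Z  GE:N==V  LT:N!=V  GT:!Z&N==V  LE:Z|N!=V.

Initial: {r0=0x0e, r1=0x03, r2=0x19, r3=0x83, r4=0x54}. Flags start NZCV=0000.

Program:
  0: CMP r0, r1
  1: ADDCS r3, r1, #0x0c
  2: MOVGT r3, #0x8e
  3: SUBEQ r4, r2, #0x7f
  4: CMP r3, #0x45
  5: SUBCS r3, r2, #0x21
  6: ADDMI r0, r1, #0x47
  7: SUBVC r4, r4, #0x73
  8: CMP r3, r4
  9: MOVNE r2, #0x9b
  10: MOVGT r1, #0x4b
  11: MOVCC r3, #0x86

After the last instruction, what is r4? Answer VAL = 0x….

0: ✓ CMP  NZCV=0010
1: ✓ ADDCS  r3←0x0f
2: ✓ MOVGT  r3←0x8e
3: · SUBEQ
4: ✓ CMP  NZCV=0011
5: ✓ SUBCS  r3←0xf8
6: · ADDMI
7: · SUBVC
8: ✓ CMP  NZCV=1010
9: ✓ MOVNE  r2←0x9b
10: · MOVGT
11: · MOVCC

VAL = 0x54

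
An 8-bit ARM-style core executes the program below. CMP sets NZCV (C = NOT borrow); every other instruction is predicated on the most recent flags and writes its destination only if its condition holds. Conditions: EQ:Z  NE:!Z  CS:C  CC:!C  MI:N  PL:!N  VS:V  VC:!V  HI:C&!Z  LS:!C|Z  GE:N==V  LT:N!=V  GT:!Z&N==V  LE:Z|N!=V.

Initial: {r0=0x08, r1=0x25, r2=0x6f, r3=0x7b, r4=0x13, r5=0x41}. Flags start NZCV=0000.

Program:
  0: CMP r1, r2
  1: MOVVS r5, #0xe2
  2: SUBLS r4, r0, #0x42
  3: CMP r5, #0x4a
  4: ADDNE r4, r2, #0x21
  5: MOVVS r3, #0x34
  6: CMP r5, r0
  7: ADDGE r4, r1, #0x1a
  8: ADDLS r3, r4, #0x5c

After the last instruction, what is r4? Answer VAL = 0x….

VAL = 0x3f

0: ✓ CMP  NZCV=1000
1: · MOVVS
2: ✓ SUBLS  r4←0xc6
3: ✓ CMP  NZCV=1000
4: ✓ ADDNE  r4←0x90
5: · MOVVS
6: ✓ CMP  NZCV=0010
7: ✓ ADDGE  r4←0x3f
8: · ADDLS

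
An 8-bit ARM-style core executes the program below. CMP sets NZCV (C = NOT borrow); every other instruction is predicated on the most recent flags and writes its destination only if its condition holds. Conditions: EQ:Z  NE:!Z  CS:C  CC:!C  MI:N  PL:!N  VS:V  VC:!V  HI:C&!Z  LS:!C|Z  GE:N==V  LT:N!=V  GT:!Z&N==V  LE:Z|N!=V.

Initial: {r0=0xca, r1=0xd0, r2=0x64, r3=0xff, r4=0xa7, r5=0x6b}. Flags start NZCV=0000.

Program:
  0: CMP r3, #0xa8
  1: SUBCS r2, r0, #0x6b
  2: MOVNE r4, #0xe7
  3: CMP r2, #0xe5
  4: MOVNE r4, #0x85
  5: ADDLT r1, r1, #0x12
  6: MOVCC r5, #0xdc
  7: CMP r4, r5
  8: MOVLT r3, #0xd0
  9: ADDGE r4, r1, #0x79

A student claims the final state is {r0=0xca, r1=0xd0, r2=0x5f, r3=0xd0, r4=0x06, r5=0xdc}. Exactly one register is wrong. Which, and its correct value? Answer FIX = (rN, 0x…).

0: ✓ CMP  NZCV=0010
1: ✓ SUBCS  r2←0x5f
2: ✓ MOVNE  r4←0xe7
3: ✓ CMP  NZCV=0000
4: ✓ MOVNE  r4←0x85
5: · ADDLT
6: ✓ MOVCC  r5←0xdc
7: ✓ CMP  NZCV=1000
8: ✓ MOVLT  r3←0xd0
9: · ADDGE

FIX = (r4, 0x85)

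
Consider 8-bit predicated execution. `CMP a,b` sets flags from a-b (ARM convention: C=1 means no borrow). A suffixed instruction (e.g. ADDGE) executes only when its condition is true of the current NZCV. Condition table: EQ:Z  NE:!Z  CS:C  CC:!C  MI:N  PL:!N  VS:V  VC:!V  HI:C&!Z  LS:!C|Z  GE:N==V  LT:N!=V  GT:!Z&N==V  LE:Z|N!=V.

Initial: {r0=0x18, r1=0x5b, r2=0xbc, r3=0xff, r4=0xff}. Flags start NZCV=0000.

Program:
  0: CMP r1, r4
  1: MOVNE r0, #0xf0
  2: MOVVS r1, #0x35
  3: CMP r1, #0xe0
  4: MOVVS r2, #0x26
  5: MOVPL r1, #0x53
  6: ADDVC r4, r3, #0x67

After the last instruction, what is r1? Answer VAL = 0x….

0: ✓ CMP  NZCV=0000
1: ✓ MOVNE  r0←0xf0
2: · MOVVS
3: ✓ CMP  NZCV=0000
4: · MOVVS
5: ✓ MOVPL  r1←0x53
6: ✓ ADDVC  r4←0x66

VAL = 0x53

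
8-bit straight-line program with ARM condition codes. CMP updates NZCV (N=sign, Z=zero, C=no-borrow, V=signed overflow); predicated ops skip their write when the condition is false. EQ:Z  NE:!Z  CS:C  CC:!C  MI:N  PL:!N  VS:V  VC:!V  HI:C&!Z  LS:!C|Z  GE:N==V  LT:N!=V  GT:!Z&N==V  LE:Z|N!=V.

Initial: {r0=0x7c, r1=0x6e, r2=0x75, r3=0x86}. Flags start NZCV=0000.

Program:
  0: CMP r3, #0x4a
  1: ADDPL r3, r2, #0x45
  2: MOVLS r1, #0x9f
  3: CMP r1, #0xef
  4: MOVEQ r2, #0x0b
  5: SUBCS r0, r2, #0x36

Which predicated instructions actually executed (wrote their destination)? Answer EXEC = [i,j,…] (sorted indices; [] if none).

EXEC = [1]

[0] flags=0011 → (cmp)
[1] flags=0011 PL?T → r3=0xba
[2] flags=0011 LS?F → skip
[3] flags=0000 → (cmp)
[4] flags=0000 EQ?F → skip
[5] flags=0000 CS?F → skip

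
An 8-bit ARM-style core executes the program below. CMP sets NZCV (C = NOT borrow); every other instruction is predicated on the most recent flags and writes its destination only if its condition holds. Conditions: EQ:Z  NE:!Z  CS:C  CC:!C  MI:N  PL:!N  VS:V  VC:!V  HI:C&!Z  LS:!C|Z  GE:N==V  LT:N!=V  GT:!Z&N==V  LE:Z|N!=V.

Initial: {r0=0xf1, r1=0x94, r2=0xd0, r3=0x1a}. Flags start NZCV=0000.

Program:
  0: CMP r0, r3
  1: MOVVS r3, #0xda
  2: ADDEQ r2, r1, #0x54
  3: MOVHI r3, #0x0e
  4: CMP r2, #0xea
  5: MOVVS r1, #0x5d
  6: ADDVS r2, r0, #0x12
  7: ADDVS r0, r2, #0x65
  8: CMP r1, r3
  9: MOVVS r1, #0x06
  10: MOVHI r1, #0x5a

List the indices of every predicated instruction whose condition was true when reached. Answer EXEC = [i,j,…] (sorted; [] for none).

[0] flags=1010 → (cmp)
[1] flags=1010 VS?F → skip
[2] flags=1010 EQ?F → skip
[3] flags=1010 HI?T → r3=0x0e
[4] flags=1000 → (cmp)
[5] flags=1000 VS?F → skip
[6] flags=1000 VS?F → skip
[7] flags=1000 VS?F → skip
[8] flags=1010 → (cmp)
[9] flags=1010 VS?F → skip
[10] flags=1010 HI?T → r1=0x5a

EXEC = [3,10]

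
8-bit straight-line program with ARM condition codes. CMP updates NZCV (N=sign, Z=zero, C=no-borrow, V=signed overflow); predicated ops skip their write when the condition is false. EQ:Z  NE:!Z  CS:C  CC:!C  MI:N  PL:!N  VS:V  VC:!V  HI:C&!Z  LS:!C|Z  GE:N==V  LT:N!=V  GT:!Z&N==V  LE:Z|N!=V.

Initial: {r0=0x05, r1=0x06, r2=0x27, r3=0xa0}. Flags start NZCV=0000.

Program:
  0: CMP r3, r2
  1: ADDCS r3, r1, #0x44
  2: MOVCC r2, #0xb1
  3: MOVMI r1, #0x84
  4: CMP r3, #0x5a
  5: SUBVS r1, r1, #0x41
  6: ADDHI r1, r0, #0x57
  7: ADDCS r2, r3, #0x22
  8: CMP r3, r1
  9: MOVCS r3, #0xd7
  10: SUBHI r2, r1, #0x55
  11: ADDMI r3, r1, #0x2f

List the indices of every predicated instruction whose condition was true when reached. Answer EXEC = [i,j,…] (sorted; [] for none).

EXEC = [1,9,10]

0: ✓ CMP  NZCV=0011
1: ✓ ADDCS  r3←0x4a
2: · MOVCC
3: · MOVMI
4: ✓ CMP  NZCV=1000
5: · SUBVS
6: · ADDHI
7: · ADDCS
8: ✓ CMP  NZCV=0010
9: ✓ MOVCS  r3←0xd7
10: ✓ SUBHI  r2←0xb1
11: · ADDMI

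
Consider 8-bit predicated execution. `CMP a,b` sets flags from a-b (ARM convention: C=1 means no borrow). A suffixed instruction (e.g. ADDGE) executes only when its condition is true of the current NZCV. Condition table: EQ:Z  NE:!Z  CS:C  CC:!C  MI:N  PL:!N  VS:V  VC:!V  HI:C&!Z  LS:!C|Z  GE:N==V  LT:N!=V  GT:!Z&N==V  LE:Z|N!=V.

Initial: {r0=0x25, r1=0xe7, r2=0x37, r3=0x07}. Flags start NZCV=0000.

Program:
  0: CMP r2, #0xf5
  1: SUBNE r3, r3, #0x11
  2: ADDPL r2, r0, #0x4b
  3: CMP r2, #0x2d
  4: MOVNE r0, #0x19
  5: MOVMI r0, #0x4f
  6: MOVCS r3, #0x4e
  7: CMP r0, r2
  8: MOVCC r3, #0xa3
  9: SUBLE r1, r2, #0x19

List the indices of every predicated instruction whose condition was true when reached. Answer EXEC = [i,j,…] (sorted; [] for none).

EXEC = [1,2,4,6,8,9]

[0] flags=0000 → (cmp)
[1] flags=0000 NE?T → r3=0xf6
[2] flags=0000 PL?T → r2=0x70
[3] flags=0010 → (cmp)
[4] flags=0010 NE?T → r0=0x19
[5] flags=0010 MI?F → skip
[6] flags=0010 CS?T → r3=0x4e
[7] flags=1000 → (cmp)
[8] flags=1000 CC?T → r3=0xa3
[9] flags=1000 LE?T → r1=0x57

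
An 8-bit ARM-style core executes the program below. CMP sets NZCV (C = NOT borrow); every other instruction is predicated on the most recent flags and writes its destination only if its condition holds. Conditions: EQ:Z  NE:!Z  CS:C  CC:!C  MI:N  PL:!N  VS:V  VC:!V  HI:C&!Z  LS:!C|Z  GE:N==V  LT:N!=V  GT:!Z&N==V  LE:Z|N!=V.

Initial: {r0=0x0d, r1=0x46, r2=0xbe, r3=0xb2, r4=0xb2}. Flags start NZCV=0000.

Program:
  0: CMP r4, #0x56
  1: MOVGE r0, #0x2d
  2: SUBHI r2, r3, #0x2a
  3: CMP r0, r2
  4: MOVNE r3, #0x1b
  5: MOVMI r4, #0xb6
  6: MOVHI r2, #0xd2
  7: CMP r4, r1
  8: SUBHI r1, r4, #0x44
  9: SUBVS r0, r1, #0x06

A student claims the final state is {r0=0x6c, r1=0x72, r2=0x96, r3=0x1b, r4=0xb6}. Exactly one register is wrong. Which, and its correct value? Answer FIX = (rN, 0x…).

FIX = (r2, 0x88)

[0] flags=0011 → (cmp)
[1] flags=0011 GE?F → skip
[2] flags=0011 HI?T → r2=0x88
[3] flags=1001 → (cmp)
[4] flags=1001 NE?T → r3=0x1b
[5] flags=1001 MI?T → r4=0xb6
[6] flags=1001 HI?F → skip
[7] flags=0011 → (cmp)
[8] flags=0011 HI?T → r1=0x72
[9] flags=0011 VS?T → r0=0x6c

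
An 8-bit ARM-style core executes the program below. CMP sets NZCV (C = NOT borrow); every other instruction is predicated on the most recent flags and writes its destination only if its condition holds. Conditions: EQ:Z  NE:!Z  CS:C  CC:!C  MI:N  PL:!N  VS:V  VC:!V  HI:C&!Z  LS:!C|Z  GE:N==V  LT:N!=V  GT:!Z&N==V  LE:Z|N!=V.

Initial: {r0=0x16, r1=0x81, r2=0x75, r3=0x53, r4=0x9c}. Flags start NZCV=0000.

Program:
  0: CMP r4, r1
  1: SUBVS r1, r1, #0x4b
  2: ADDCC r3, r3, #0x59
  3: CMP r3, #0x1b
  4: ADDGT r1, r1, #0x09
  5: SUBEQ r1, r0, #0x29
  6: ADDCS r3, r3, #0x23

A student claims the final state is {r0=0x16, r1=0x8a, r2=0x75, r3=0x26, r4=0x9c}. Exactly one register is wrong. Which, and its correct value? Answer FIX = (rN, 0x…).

FIX = (r3, 0x76)

[0] flags=0010 → (cmp)
[1] flags=0010 VS?F → skip
[2] flags=0010 CC?F → skip
[3] flags=0010 → (cmp)
[4] flags=0010 GT?T → r1=0x8a
[5] flags=0010 EQ?F → skip
[6] flags=0010 CS?T → r3=0x76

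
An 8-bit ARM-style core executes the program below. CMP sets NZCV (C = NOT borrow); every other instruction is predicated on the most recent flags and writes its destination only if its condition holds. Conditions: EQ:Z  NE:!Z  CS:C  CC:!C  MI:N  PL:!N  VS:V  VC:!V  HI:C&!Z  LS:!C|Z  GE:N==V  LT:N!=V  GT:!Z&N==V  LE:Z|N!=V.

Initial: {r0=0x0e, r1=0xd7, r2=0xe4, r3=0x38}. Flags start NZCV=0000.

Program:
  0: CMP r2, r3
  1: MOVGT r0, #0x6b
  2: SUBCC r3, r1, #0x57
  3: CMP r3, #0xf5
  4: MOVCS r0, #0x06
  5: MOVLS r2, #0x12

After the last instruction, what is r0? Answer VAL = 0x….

VAL = 0x0e

0: ✓ CMP  NZCV=1010
1: · MOVGT
2: · SUBCC
3: ✓ CMP  NZCV=0000
4: · MOVCS
5: ✓ MOVLS  r2←0x12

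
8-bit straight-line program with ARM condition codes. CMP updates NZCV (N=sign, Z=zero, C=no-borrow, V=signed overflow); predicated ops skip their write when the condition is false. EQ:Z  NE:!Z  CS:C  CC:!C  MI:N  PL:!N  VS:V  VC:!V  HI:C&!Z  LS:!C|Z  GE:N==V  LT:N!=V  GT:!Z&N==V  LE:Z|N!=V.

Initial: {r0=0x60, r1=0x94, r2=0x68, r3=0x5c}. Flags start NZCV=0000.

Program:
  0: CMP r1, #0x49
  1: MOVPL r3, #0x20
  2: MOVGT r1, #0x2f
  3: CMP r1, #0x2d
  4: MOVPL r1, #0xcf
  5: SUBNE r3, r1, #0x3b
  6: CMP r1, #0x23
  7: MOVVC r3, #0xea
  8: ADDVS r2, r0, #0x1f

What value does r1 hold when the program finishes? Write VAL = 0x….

[0] flags=0011 → (cmp)
[1] flags=0011 PL?T → r3=0x20
[2] flags=0011 GT?F → skip
[3] flags=0011 → (cmp)
[4] flags=0011 PL?T → r1=0xcf
[5] flags=0011 NE?T → r3=0x94
[6] flags=1010 → (cmp)
[7] flags=1010 VC?T → r3=0xea
[8] flags=1010 VS?F → skip

VAL = 0xcf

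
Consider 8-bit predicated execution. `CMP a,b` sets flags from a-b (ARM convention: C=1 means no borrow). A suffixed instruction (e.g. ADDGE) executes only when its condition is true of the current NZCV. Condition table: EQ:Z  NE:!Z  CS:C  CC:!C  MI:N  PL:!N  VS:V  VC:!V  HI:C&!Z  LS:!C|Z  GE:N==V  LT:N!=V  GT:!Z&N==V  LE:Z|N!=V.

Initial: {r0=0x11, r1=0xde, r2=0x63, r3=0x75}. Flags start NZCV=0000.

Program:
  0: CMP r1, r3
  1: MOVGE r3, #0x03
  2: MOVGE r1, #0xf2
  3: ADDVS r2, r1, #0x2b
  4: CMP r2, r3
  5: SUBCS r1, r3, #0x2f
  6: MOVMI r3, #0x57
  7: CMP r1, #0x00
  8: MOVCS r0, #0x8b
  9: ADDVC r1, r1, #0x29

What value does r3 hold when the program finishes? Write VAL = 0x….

VAL = 0x57

[0] flags=0011 → (cmp)
[1] flags=0011 GE?F → skip
[2] flags=0011 GE?F → skip
[3] flags=0011 VS?T → r2=0x09
[4] flags=1000 → (cmp)
[5] flags=1000 CS?F → skip
[6] flags=1000 MI?T → r3=0x57
[7] flags=1010 → (cmp)
[8] flags=1010 CS?T → r0=0x8b
[9] flags=1010 VC?T → r1=0x07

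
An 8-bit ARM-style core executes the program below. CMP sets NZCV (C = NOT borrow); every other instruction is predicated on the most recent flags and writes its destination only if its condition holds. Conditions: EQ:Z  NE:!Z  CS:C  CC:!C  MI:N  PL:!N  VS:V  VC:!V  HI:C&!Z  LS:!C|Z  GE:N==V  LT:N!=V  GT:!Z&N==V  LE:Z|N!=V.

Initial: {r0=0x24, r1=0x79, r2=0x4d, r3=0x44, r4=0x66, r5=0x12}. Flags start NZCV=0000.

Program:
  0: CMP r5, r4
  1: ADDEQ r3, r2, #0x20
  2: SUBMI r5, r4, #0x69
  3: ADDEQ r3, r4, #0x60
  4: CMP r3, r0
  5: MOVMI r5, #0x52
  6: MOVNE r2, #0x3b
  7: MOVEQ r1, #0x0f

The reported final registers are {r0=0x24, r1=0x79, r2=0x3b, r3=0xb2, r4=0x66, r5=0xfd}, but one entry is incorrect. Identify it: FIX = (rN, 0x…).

FIX = (r3, 0x44)

[0] flags=1000 → (cmp)
[1] flags=1000 EQ?F → skip
[2] flags=1000 MI?T → r5=0xfd
[3] flags=1000 EQ?F → skip
[4] flags=0010 → (cmp)
[5] flags=0010 MI?F → skip
[6] flags=0010 NE?T → r2=0x3b
[7] flags=0010 EQ?F → skip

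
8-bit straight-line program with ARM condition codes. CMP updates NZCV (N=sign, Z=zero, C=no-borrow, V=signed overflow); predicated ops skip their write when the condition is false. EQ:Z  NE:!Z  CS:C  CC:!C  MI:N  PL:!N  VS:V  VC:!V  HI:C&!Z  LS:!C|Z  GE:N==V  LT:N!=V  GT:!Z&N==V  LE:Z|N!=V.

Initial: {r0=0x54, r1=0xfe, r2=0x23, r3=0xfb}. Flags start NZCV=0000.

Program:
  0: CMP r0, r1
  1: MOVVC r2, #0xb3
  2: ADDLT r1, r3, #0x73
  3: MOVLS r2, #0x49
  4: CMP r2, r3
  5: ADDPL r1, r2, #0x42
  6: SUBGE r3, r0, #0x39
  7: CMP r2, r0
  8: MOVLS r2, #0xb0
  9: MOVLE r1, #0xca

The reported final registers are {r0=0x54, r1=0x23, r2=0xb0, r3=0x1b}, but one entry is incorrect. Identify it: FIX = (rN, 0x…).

0: ✓ CMP  NZCV=0000
1: ✓ MOVVC  r2←0xb3
2: · ADDLT
3: ✓ MOVLS  r2←0x49
4: ✓ CMP  NZCV=0000
5: ✓ ADDPL  r1←0x8b
6: ✓ SUBGE  r3←0x1b
7: ✓ CMP  NZCV=1000
8: ✓ MOVLS  r2←0xb0
9: ✓ MOVLE  r1←0xca

FIX = (r1, 0xca)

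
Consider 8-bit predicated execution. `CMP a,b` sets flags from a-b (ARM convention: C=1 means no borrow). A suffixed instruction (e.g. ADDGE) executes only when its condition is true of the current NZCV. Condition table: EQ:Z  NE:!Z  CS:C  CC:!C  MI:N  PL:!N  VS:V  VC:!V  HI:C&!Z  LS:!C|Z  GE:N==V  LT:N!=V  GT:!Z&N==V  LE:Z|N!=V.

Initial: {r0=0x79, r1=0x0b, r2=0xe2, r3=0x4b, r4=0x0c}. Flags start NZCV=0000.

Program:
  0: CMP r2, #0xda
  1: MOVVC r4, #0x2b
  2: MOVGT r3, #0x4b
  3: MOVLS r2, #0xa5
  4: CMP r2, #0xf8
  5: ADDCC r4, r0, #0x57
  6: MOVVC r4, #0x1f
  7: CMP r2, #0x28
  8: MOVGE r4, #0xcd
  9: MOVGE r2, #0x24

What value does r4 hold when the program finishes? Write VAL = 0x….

0: ✓ CMP  NZCV=0010
1: ✓ MOVVC  r4←0x2b
2: ✓ MOVGT  r3←0x4b
3: · MOVLS
4: ✓ CMP  NZCV=1000
5: ✓ ADDCC  r4←0xd0
6: ✓ MOVVC  r4←0x1f
7: ✓ CMP  NZCV=1010
8: · MOVGE
9: · MOVGE

VAL = 0x1f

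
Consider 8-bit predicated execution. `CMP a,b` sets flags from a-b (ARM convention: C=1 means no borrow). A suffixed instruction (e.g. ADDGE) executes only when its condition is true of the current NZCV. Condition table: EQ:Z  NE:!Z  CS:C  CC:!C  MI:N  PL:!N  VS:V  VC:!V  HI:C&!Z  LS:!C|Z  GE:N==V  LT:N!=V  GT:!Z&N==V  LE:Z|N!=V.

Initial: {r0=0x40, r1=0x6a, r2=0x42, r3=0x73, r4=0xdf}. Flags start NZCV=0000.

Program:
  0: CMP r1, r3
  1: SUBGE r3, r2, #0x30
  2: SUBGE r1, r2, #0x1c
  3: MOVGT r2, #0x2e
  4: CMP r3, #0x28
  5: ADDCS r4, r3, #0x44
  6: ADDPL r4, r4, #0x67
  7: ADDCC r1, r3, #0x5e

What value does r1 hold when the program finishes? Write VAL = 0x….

0: ✓ CMP  NZCV=1000
1: · SUBGE
2: · SUBGE
3: · MOVGT
4: ✓ CMP  NZCV=0010
5: ✓ ADDCS  r4←0xb7
6: ✓ ADDPL  r4←0x1e
7: · ADDCC

VAL = 0x6a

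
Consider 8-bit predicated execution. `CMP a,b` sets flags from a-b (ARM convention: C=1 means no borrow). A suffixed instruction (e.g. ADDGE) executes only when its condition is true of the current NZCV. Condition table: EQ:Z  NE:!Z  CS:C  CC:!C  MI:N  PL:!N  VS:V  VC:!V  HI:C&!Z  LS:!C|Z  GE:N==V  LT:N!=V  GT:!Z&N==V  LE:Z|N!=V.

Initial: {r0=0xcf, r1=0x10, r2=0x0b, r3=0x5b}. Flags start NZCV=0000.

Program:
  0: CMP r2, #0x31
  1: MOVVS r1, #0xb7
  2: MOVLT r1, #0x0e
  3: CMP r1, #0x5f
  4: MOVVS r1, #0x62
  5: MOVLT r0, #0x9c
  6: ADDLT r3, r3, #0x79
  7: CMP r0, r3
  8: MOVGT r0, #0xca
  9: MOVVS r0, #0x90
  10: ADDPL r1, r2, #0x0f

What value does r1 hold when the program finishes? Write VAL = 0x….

VAL = 0x0e

0: ✓ CMP  NZCV=1000
1: · MOVVS
2: ✓ MOVLT  r1←0x0e
3: ✓ CMP  NZCV=1000
4: · MOVVS
5: ✓ MOVLT  r0←0x9c
6: ✓ ADDLT  r3←0xd4
7: ✓ CMP  NZCV=1000
8: · MOVGT
9: · MOVVS
10: · ADDPL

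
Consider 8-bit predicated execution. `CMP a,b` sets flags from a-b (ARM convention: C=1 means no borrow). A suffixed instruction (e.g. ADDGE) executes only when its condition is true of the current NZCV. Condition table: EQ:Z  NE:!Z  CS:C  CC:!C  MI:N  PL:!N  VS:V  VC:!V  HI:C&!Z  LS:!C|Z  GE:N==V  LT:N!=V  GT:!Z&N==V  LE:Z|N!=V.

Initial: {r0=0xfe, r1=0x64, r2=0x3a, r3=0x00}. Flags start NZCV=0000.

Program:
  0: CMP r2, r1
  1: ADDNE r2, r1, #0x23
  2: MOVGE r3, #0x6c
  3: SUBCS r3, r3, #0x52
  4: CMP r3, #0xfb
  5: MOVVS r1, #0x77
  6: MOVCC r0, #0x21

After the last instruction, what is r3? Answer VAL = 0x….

0: ✓ CMP  NZCV=1000
1: ✓ ADDNE  r2←0x87
2: · MOVGE
3: · SUBCS
4: ✓ CMP  NZCV=0000
5: · MOVVS
6: ✓ MOVCC  r0←0x21

VAL = 0x00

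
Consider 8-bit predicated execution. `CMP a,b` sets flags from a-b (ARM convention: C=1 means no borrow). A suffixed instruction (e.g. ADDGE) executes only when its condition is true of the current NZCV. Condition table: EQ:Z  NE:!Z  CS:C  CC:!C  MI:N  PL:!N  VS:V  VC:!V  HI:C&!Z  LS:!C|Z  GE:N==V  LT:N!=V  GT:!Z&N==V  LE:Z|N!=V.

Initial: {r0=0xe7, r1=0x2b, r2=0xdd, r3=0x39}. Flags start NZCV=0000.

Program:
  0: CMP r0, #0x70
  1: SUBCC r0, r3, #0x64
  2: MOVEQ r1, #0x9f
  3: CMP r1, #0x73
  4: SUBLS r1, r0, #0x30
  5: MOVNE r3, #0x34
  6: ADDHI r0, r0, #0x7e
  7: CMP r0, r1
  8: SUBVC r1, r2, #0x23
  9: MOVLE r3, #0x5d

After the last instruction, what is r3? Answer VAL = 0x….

0: ✓ CMP  NZCV=0011
1: · SUBCC
2: · MOVEQ
3: ✓ CMP  NZCV=1000
4: ✓ SUBLS  r1←0xb7
5: ✓ MOVNE  r3←0x34
6: · ADDHI
7: ✓ CMP  NZCV=0010
8: ✓ SUBVC  r1←0xba
9: · MOVLE

VAL = 0x34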